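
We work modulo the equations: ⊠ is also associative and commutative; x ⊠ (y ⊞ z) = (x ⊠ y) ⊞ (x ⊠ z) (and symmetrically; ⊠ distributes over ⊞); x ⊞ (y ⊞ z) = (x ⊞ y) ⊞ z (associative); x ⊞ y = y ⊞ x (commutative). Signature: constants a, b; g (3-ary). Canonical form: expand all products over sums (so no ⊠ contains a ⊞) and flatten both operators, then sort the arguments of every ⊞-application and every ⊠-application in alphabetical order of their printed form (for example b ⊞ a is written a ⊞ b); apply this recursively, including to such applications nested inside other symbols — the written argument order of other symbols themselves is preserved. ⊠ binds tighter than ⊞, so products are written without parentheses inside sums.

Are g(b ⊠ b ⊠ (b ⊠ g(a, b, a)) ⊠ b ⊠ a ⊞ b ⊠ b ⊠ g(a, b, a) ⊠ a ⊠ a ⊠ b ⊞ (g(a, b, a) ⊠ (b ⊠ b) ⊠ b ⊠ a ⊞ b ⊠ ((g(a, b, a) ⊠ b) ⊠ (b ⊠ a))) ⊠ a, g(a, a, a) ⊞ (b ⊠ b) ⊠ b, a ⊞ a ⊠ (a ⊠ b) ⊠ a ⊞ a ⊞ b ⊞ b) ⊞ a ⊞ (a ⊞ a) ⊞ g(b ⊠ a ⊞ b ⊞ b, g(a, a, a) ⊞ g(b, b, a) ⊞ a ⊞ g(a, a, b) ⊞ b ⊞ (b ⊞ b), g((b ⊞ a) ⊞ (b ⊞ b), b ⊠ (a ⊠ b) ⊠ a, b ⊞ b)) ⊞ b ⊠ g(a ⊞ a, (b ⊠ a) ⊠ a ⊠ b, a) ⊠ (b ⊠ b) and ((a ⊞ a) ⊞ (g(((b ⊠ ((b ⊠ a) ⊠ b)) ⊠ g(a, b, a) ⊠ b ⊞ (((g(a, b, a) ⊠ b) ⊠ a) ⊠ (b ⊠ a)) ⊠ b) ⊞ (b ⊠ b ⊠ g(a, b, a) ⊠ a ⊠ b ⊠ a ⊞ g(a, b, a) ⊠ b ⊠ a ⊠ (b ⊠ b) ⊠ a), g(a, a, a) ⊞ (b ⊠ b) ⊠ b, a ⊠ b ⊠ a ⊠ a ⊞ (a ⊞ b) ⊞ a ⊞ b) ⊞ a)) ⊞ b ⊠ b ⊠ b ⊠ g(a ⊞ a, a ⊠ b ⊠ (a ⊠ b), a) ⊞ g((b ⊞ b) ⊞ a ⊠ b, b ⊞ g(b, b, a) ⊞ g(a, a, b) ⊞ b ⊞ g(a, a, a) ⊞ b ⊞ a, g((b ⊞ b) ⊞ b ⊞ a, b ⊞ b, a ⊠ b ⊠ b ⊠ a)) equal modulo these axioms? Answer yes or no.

Answer: no — a ⊞ a ⊞ a ⊞ b ⊠ b ⊠ b ⊠ g(a ⊞ a, a ⊠ a ⊠ b ⊠ b, a) ⊞ g(a ⊠ a ⊠ b ⊠ b ⊠ b ⊠ g(a, b, a) ⊞ a ⊠ a ⊠ b ⊠ b ⊠ b ⊠ g(a, b, a) ⊞ a ⊠ a ⊠ b ⊠ b ⊠ b ⊠ g(a, b, a) ⊞ a ⊠ b ⊠ b ⊠ b ⊠ b ⊠ g(a, b, a), b ⊠ b ⊠ b ⊞ g(a, a, a), a ⊞ a ⊞ a ⊠ a ⊠ a ⊠ b ⊞ b ⊞ b) ⊞ g(a ⊠ b ⊞ b ⊞ b, a ⊞ b ⊞ b ⊞ b ⊞ g(a, a, a) ⊞ g(a, a, b) ⊞ g(b, b, a), g(a ⊞ b ⊞ b ⊞ b, a ⊠ a ⊠ b ⊠ b, b ⊞ b)) vs a ⊞ a ⊞ a ⊞ b ⊠ b ⊠ b ⊠ g(a ⊞ a, a ⊠ a ⊠ b ⊠ b, a) ⊞ g(a ⊠ a ⊠ b ⊠ b ⊠ b ⊠ g(a, b, a) ⊞ a ⊠ a ⊠ b ⊠ b ⊠ b ⊠ g(a, b, a) ⊞ a ⊠ a ⊠ b ⊠ b ⊠ b ⊠ g(a, b, a) ⊞ a ⊠ b ⊠ b ⊠ b ⊠ b ⊠ g(a, b, a), b ⊠ b ⊠ b ⊞ g(a, a, a), a ⊞ a ⊞ a ⊠ a ⊠ a ⊠ b ⊞ b ⊞ b) ⊞ g(a ⊠ b ⊞ b ⊞ b, a ⊞ b ⊞ b ⊞ b ⊞ g(a, a, a) ⊞ g(a, a, b) ⊞ g(b, b, a), g(a ⊞ b ⊞ b ⊞ b, b ⊞ b, a ⊠ a ⊠ b ⊠ b))

Derivation:
Left:  g(b ⊠ b ⊠ (b ⊠ g(a, b, a)) ⊠ b ⊠ a ⊞ b ⊠ b ⊠ g(a, b, a) ⊠ a ⊠ a ⊠ b ⊞ (g(a, b, a) ⊠ (b ⊠ b) ⊠ b ⊠ a ⊞ b ⊠ ((g(a, b, a) ⊠ b) ⊠ (b ⊠ a))) ⊠ a, g(a, a, a) ⊞ (b ⊠ b) ⊠ b, a ⊞ a ⊠ (a ⊠ b) ⊠ a ⊞ a ⊞ b ⊞ b) ⊞ a ⊞ (a ⊞ a) ⊞ g(b ⊠ a ⊞ b ⊞ b, g(a, a, a) ⊞ g(b, b, a) ⊞ a ⊞ g(a, a, b) ⊞ b ⊞ (b ⊞ b), g((b ⊞ a) ⊞ (b ⊞ b), b ⊠ (a ⊠ b) ⊠ a, b ⊞ b)) ⊞ b ⊠ g(a ⊞ a, (b ⊠ a) ⊠ a ⊠ b, a) ⊠ (b ⊠ b)
  Expand products over sums:  g(a ⊠ a ⊠ b ⊠ b ⊠ b ⊠ g(a, b, a) ⊞ a ⊠ a ⊠ b ⊠ b ⊠ b ⊠ g(a, b, a) ⊞ a ⊠ a ⊠ b ⊠ b ⊠ b ⊠ g(a, b, a) ⊞ a ⊠ b ⊠ b ⊠ b ⊠ b ⊠ g(a, b, a), b ⊠ b ⊠ b ⊞ g(a, a, a), a ⊞ a ⊞ a ⊠ a ⊠ a ⊠ b ⊞ b ⊞ b) ⊞ a ⊞ a ⊞ a ⊞ g(a ⊠ b ⊞ b ⊞ b, a ⊞ b ⊞ b ⊞ b ⊞ g(a, a, a) ⊞ g(a, a, b) ⊞ g(b, b, a), g(a ⊞ b ⊞ b ⊞ b, a ⊠ a ⊠ b ⊠ b, b ⊞ b)) ⊞ b ⊠ b ⊠ b ⊠ g(a ⊞ a, a ⊠ a ⊠ b ⊠ b, a)
  Sort:  a ⊞ a ⊞ a ⊞ b ⊠ b ⊠ b ⊠ g(a ⊞ a, a ⊠ a ⊠ b ⊠ b, a) ⊞ g(a ⊠ a ⊠ b ⊠ b ⊠ b ⊠ g(a, b, a) ⊞ a ⊠ a ⊠ b ⊠ b ⊠ b ⊠ g(a, b, a) ⊞ a ⊠ a ⊠ b ⊠ b ⊠ b ⊠ g(a, b, a) ⊞ a ⊠ b ⊠ b ⊠ b ⊠ b ⊠ g(a, b, a), b ⊠ b ⊠ b ⊞ g(a, a, a), a ⊞ a ⊞ a ⊠ a ⊠ a ⊠ b ⊞ b ⊞ b) ⊞ g(a ⊠ b ⊞ b ⊞ b, a ⊞ b ⊞ b ⊞ b ⊞ g(a, a, a) ⊞ g(a, a, b) ⊞ g(b, b, a), g(a ⊞ b ⊞ b ⊞ b, a ⊠ a ⊠ b ⊠ b, b ⊞ b))
Right:  ((a ⊞ a) ⊞ (g(((b ⊠ ((b ⊠ a) ⊠ b)) ⊠ g(a, b, a) ⊠ b ⊞ (((g(a, b, a) ⊠ b) ⊠ a) ⊠ (b ⊠ a)) ⊠ b) ⊞ (b ⊠ b ⊠ g(a, b, a) ⊠ a ⊠ b ⊠ a ⊞ g(a, b, a) ⊠ b ⊠ a ⊠ (b ⊠ b) ⊠ a), g(a, a, a) ⊞ (b ⊠ b) ⊠ b, a ⊠ b ⊠ a ⊠ a ⊞ (a ⊞ b) ⊞ a ⊞ b) ⊞ a)) ⊞ b ⊠ b ⊠ b ⊠ g(a ⊞ a, a ⊠ b ⊠ (a ⊠ b), a) ⊞ g((b ⊞ b) ⊞ a ⊠ b, b ⊞ g(b, b, a) ⊞ g(a, a, b) ⊞ b ⊞ g(a, a, a) ⊞ b ⊞ a, g((b ⊞ b) ⊞ b ⊞ a, b ⊞ b, a ⊠ b ⊠ b ⊠ a))
  Merge nested applications:  a ⊞ a ⊞ g(a ⊠ a ⊠ b ⊠ b ⊠ b ⊠ g(a, b, a) ⊞ a ⊠ a ⊠ b ⊠ b ⊠ b ⊠ g(a, b, a) ⊞ a ⊠ a ⊠ b ⊠ b ⊠ b ⊠ g(a, b, a) ⊞ a ⊠ b ⊠ b ⊠ b ⊠ b ⊠ g(a, b, a), b ⊠ b ⊠ b ⊞ g(a, a, a), a ⊞ a ⊞ a ⊠ a ⊠ a ⊠ b ⊞ b ⊞ b) ⊞ a ⊞ b ⊠ b ⊠ b ⊠ g(a ⊞ a, a ⊠ a ⊠ b ⊠ b, a) ⊞ g(a ⊠ b ⊞ b ⊞ b, a ⊞ b ⊞ b ⊞ b ⊞ g(a, a, a) ⊞ g(a, a, b) ⊞ g(b, b, a), g(a ⊞ b ⊞ b ⊞ b, b ⊞ b, a ⊠ a ⊠ b ⊠ b))
  Sort arguments:  a ⊞ a ⊞ a ⊞ b ⊠ b ⊠ b ⊠ g(a ⊞ a, a ⊠ a ⊠ b ⊠ b, a) ⊞ g(a ⊠ a ⊠ b ⊠ b ⊠ b ⊠ g(a, b, a) ⊞ a ⊠ a ⊠ b ⊠ b ⊠ b ⊠ g(a, b, a) ⊞ a ⊠ a ⊠ b ⊠ b ⊠ b ⊠ g(a, b, a) ⊞ a ⊠ b ⊠ b ⊠ b ⊠ b ⊠ g(a, b, a), b ⊠ b ⊠ b ⊞ g(a, a, a), a ⊞ a ⊞ a ⊠ a ⊠ a ⊠ b ⊞ b ⊞ b) ⊞ g(a ⊠ b ⊞ b ⊞ b, a ⊞ b ⊞ b ⊞ b ⊞ g(a, a, a) ⊞ g(a, a, b) ⊞ g(b, b, a), g(a ⊞ b ⊞ b ⊞ b, b ⊞ b, a ⊠ a ⊠ b ⊠ b))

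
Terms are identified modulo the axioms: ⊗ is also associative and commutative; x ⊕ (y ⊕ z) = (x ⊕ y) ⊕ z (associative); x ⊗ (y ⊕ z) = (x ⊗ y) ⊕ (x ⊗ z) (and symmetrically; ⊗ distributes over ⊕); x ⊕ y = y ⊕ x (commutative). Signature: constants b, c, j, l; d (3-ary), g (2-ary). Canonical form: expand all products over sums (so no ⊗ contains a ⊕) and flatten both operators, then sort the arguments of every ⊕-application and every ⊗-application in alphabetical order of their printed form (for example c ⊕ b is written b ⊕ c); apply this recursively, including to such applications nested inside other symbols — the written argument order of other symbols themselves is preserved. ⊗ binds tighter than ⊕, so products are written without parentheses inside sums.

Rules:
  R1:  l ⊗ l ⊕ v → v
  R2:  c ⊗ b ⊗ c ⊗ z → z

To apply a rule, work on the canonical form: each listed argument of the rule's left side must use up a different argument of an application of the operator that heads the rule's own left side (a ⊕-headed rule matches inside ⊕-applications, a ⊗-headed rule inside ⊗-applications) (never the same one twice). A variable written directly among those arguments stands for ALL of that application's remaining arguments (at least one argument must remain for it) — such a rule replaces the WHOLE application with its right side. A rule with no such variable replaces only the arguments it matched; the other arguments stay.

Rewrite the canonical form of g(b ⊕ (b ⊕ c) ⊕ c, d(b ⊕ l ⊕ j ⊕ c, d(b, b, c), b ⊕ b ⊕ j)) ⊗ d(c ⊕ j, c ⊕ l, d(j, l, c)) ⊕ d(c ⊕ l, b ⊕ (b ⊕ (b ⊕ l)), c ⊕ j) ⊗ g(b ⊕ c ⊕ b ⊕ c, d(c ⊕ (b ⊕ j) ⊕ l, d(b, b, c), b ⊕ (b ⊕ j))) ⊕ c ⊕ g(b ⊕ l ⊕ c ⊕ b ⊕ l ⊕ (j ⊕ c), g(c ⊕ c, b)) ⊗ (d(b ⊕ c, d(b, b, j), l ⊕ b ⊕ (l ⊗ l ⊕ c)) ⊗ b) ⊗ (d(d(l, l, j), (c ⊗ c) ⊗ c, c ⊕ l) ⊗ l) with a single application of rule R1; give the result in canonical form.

Canonical form:  b ⊗ d(b ⊕ c, d(b, b, j), b ⊕ c ⊕ l ⊕ l ⊗ l) ⊗ d(d(l, l, j), c ⊗ c ⊗ c, c ⊕ l) ⊗ g(b ⊕ b ⊕ c ⊕ c ⊕ j ⊕ l ⊕ l, g(c ⊕ c, b)) ⊗ l ⊕ c ⊕ d(c ⊕ j, c ⊕ l, d(j, l, c)) ⊗ g(b ⊕ b ⊕ c ⊕ c, d(b ⊕ c ⊕ j ⊕ l, d(b, b, c), b ⊕ b ⊕ j)) ⊕ d(c ⊕ l, b ⊕ b ⊕ b ⊕ l, c ⊕ j) ⊗ g(b ⊕ b ⊕ c ⊕ c, d(b ⊕ c ⊕ j ⊕ l, d(b, b, c), b ⊕ b ⊕ j))
Match R1:  consume l ⊗ l;  v := b ⊕ c ⊕ l
The extension variable absorbs all remaining arguments, so the whole application is rewritten.
New term:  b ⊗ d(b ⊕ c, d(b, b, j), b ⊕ c ⊕ l) ⊗ d(d(l, l, j), c ⊗ c ⊗ c, c ⊕ l) ⊗ g(b ⊕ b ⊕ c ⊕ c ⊕ j ⊕ l ⊕ l, g(c ⊕ c, b)) ⊗ l ⊕ c ⊕ d(c ⊕ j, c ⊕ l, d(j, l, c)) ⊗ g(b ⊕ b ⊕ c ⊕ c, d(b ⊕ c ⊕ j ⊕ l, d(b, b, c), b ⊕ b ⊕ j)) ⊕ d(c ⊕ l, b ⊕ b ⊕ b ⊕ l, c ⊕ j) ⊗ g(b ⊕ b ⊕ c ⊕ c, d(b ⊕ c ⊕ j ⊕ l, d(b, b, c), b ⊕ b ⊕ j))

Answer: b ⊗ d(b ⊕ c, d(b, b, j), b ⊕ c ⊕ l) ⊗ d(d(l, l, j), c ⊗ c ⊗ c, c ⊕ l) ⊗ g(b ⊕ b ⊕ c ⊕ c ⊕ j ⊕ l ⊕ l, g(c ⊕ c, b)) ⊗ l ⊕ c ⊕ d(c ⊕ j, c ⊕ l, d(j, l, c)) ⊗ g(b ⊕ b ⊕ c ⊕ c, d(b ⊕ c ⊕ j ⊕ l, d(b, b, c), b ⊕ b ⊕ j)) ⊕ d(c ⊕ l, b ⊕ b ⊕ b ⊕ l, c ⊕ j) ⊗ g(b ⊕ b ⊕ c ⊕ c, d(b ⊕ c ⊕ j ⊕ l, d(b, b, c), b ⊕ b ⊕ j))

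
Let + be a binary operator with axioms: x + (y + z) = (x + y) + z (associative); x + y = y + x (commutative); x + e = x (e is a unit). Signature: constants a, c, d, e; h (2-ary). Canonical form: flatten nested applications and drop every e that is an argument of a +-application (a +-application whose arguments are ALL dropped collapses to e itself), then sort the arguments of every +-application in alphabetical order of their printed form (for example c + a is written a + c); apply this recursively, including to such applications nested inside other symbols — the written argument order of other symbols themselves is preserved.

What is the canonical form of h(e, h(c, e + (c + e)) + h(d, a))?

Work inside:  h(c, e + (c + e)) + h(d, a)
Canonicalize subterm:  h(c, e + (c + e))  →  h(c, c)
Order the arguments:  h(c, c) + h(d, a)
Put back:  h(e, h(c, c) + h(d, a))

Answer: h(e, h(c, c) + h(d, a))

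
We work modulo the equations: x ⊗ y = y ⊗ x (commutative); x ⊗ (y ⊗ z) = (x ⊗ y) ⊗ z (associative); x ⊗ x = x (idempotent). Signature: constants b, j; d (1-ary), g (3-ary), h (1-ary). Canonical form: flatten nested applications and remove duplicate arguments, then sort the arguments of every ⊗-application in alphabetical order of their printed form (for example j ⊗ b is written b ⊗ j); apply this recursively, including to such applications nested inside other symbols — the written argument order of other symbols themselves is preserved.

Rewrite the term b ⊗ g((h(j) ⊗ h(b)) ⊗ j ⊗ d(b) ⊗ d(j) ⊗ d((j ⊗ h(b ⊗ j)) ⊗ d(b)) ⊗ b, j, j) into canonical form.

Inside:  g((h(j) ⊗ h(b)) ⊗ j ⊗ d(b) ⊗ d(j) ⊗ d((j ⊗ h(b ⊗ j)) ⊗ d(b)) ⊗ b, j, j)  →  g(b ⊗ d(b) ⊗ d(d(b) ⊗ h(b ⊗ j) ⊗ j) ⊗ d(j) ⊗ h(b) ⊗ h(j) ⊗ j, j, j)
Sort:  b ⊗ g(b ⊗ d(b) ⊗ d(d(b) ⊗ h(b ⊗ j) ⊗ j) ⊗ d(j) ⊗ h(b) ⊗ h(j) ⊗ j, j, j)

Answer: b ⊗ g(b ⊗ d(b) ⊗ d(d(b) ⊗ h(b ⊗ j) ⊗ j) ⊗ d(j) ⊗ h(b) ⊗ h(j) ⊗ j, j, j)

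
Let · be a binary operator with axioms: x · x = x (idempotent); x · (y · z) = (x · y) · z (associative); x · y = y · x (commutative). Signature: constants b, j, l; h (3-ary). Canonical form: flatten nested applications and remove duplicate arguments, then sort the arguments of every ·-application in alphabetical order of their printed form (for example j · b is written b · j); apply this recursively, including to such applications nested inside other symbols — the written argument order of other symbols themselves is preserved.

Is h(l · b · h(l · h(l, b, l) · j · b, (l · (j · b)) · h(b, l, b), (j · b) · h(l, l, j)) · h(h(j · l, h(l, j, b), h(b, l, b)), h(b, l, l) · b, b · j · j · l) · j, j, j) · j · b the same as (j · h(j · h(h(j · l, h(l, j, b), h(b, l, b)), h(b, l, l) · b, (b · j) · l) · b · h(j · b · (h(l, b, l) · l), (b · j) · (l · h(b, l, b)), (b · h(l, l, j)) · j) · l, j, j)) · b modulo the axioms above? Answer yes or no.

Left:  h(l · b · h(l · h(l, b, l) · j · b, (l · (j · b)) · h(b, l, b), (j · b) · h(l, l, j)) · h(h(j · l, h(l, j, b), h(b, l, b)), h(b, l, l) · b, b · j · j · l) · j, j, j) · j · b
  Canonicalize subterm:  h(l · b · h(l · h(l, b, l) · j · b, (l · (j · b)) · h(b, l, b), (j · b) · h(l, l, j)) · h(h(j · l, h(l, j, b), h(b, l, b)), h(b, l, l) · b, b · j · j · l) · j, j, j)  →  h(b · h(b · h(l, b, l) · j · l, b · h(b, l, b) · j · l, b · h(l, l, j) · j) · h(h(j · l, h(l, j, b), h(b, l, b)), b · h(b, l, l), b · j · l) · j · l, j, j)
  Sort arguments:  b · h(b · h(b · h(l, b, l) · j · l, b · h(b, l, b) · j · l, b · h(l, l, j) · j) · h(h(j · l, h(l, j, b), h(b, l, b)), b · h(b, l, l), b · j · l) · j · l, j, j) · j
Right:  (j · h(j · h(h(j · l, h(l, j, b), h(b, l, b)), h(b, l, l) · b, (b · j) · l) · b · h(j · b · (h(l, b, l) · l), (b · j) · (l · h(b, l, b)), (b · h(l, l, j)) · j) · l, j, j)) · b
  Un-nest:  j · h(j · h(h(j · l, h(l, j, b), h(b, l, b)), h(b, l, l) · b, (b · j) · l) · b · h(j · b · (h(l, b, l) · l), (b · j) · (l · h(b, l, b)), (b · h(l, l, j)) · j) · l, j, j) · b
  Canonicalize subterm:  h(j · h(h(j · l, h(l, j, b), h(b, l, b)), h(b, l, l) · b, (b · j) · l) · b · h(j · b · (h(l, b, l) · l), (b · j) · (l · h(b, l, b)), (b · h(l, l, j)) · j) · l, j, j)  →  h(b · h(b · h(l, b, l) · j · l, b · h(b, l, b) · j · l, b · h(l, l, j) · j) · h(h(j · l, h(l, j, b), h(b, l, b)), b · h(b, l, l), b · j · l) · j · l, j, j)
  Sort arguments:  b · h(b · h(b · h(l, b, l) · j · l, b · h(b, l, b) · j · l, b · h(l, l, j) · j) · h(h(j · l, h(l, j, b), h(b, l, b)), b · h(b, l, l), b · j · l) · j · l, j, j) · j

Answer: yes — both canonical forms are b · h(b · h(b · h(l, b, l) · j · l, b · h(b, l, b) · j · l, b · h(l, l, j) · j) · h(h(j · l, h(l, j, b), h(b, l, b)), b · h(b, l, l), b · j · l) · j · l, j, j) · j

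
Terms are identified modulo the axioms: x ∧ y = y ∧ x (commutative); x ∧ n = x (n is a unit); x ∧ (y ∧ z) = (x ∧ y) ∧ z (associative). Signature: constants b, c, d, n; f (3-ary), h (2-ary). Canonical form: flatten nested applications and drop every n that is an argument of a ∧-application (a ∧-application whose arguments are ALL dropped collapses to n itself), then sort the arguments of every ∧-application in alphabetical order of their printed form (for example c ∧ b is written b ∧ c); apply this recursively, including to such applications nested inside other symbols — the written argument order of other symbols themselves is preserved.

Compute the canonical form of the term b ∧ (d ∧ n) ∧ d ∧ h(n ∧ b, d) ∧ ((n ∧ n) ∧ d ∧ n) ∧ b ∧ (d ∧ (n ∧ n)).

Answer: b ∧ b ∧ d ∧ d ∧ d ∧ d ∧ h(b, d)

Derivation:
Flatten:  b ∧ d ∧ n ∧ d ∧ h(n ∧ b, d) ∧ n ∧ n ∧ d ∧ n ∧ b ∧ d ∧ n ∧ n
Simplify inside:  h(n ∧ b, d)  →  h(b, d)
Drop the unit:  drop n (×6)
Order the arguments:  b ∧ b ∧ d ∧ d ∧ d ∧ d ∧ h(b, d)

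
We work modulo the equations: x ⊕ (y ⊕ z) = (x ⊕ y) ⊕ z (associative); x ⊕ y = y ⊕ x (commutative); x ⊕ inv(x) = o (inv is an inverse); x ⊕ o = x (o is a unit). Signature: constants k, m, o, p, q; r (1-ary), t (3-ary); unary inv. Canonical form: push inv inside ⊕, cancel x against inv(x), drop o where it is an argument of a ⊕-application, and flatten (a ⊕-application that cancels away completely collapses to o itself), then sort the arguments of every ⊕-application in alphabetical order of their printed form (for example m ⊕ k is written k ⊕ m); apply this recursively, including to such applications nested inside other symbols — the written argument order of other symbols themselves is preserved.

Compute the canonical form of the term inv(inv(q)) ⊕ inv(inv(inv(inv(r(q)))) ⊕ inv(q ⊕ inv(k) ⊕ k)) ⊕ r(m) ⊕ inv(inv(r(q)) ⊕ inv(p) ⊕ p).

Answer: q ⊕ q ⊕ r(m) ⊕ r(q) ⊕ r(q)

Derivation:
Push inv inside:  distribute inv over ⊕ and collapse double inv
Inverses cancel:  k cancels; p cancels
Collect:  q ⊕ q ⊕ r(q) ⊕ r(q) ⊕ r(m)
Sort:  q ⊕ q ⊕ r(m) ⊕ r(q) ⊕ r(q)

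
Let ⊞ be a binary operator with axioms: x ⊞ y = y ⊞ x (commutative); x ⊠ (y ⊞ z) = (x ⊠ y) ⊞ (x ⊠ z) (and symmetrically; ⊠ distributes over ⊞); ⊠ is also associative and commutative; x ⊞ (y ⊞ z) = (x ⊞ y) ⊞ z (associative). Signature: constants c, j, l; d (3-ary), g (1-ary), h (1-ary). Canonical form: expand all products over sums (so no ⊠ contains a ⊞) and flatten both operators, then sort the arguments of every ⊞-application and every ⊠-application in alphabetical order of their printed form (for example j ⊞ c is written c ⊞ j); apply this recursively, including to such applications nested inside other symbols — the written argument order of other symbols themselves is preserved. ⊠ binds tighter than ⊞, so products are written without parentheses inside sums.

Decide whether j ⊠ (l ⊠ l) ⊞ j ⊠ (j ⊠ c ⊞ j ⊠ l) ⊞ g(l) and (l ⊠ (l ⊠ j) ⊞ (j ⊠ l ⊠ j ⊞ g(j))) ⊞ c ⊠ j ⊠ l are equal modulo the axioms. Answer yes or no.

Left:  j ⊠ (l ⊠ l) ⊞ j ⊠ (j ⊠ c ⊞ j ⊠ l) ⊞ g(l)
  Expand products over sums:  j ⊠ l ⊠ l ⊞ c ⊠ j ⊠ j ⊞ j ⊠ j ⊠ l ⊞ g(l)
  Sort arguments:  c ⊠ j ⊠ j ⊞ g(l) ⊞ j ⊠ j ⊠ l ⊞ j ⊠ l ⊠ l
Right:  (l ⊠ (l ⊠ j) ⊞ (j ⊠ l ⊠ j ⊞ g(j))) ⊞ c ⊠ j ⊠ l
  Flatten:  j ⊠ l ⊠ l ⊞ j ⊠ j ⊠ l ⊞ g(j) ⊞ c ⊠ j ⊠ l
  Sort:  c ⊠ j ⊠ l ⊞ g(j) ⊞ j ⊠ j ⊠ l ⊞ j ⊠ l ⊠ l

Answer: no — c ⊠ j ⊠ j ⊞ g(l) ⊞ j ⊠ j ⊠ l ⊞ j ⊠ l ⊠ l vs c ⊠ j ⊠ l ⊞ g(j) ⊞ j ⊠ j ⊠ l ⊞ j ⊠ l ⊠ l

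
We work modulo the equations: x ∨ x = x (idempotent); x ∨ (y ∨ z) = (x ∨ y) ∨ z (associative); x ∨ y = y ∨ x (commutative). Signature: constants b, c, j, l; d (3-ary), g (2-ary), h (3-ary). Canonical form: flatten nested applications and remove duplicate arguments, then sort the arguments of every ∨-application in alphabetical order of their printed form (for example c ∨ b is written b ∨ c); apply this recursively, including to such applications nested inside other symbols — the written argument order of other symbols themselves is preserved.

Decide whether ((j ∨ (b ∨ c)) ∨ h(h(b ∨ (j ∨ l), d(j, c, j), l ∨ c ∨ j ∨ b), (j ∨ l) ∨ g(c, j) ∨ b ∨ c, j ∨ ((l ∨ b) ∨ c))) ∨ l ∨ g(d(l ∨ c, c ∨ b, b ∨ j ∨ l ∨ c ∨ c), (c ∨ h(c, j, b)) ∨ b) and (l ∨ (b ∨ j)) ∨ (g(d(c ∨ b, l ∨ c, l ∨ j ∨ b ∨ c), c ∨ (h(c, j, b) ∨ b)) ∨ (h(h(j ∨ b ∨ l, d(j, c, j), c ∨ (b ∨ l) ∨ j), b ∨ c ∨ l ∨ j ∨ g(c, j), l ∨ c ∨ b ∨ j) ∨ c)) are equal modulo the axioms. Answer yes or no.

Left:  ((j ∨ (b ∨ c)) ∨ h(h(b ∨ (j ∨ l), d(j, c, j), l ∨ c ∨ j ∨ b), (j ∨ l) ∨ g(c, j) ∨ b ∨ c, j ∨ ((l ∨ b) ∨ c))) ∨ l ∨ g(d(l ∨ c, c ∨ b, b ∨ j ∨ l ∨ c ∨ c), (c ∨ h(c, j, b)) ∨ b)
  Un-nest:  j ∨ b ∨ c ∨ h(h(b ∨ (j ∨ l), d(j, c, j), l ∨ c ∨ j ∨ b), (j ∨ l) ∨ g(c, j) ∨ b ∨ c, j ∨ ((l ∨ b) ∨ c)) ∨ l ∨ g(d(l ∨ c, c ∨ b, b ∨ j ∨ l ∨ c ∨ c), (c ∨ h(c, j, b)) ∨ b)
  Canonicalize subterm:  h(h(b ∨ (j ∨ l), d(j, c, j), l ∨ c ∨ j ∨ b), (j ∨ l) ∨ g(c, j) ∨ b ∨ c, j ∨ ((l ∨ b) ∨ c))  →  h(h(b ∨ j ∨ l, d(j, c, j), b ∨ c ∨ j ∨ l), b ∨ c ∨ g(c, j) ∨ j ∨ l, b ∨ c ∨ j ∨ l)
  Simplify inside:  g(d(l ∨ c, c ∨ b, b ∨ j ∨ l ∨ c ∨ c), (c ∨ h(c, j, b)) ∨ b)  →  g(d(c ∨ l, b ∨ c, b ∨ c ∨ j ∨ l), b ∨ c ∨ h(c, j, b))
  Sort arguments:  b ∨ c ∨ g(d(c ∨ l, b ∨ c, b ∨ c ∨ j ∨ l), b ∨ c ∨ h(c, j, b)) ∨ h(h(b ∨ j ∨ l, d(j, c, j), b ∨ c ∨ j ∨ l), b ∨ c ∨ g(c, j) ∨ j ∨ l, b ∨ c ∨ j ∨ l) ∨ j ∨ l
Right:  (l ∨ (b ∨ j)) ∨ (g(d(c ∨ b, l ∨ c, l ∨ j ∨ b ∨ c), c ∨ (h(c, j, b) ∨ b)) ∨ (h(h(j ∨ b ∨ l, d(j, c, j), c ∨ (b ∨ l) ∨ j), b ∨ c ∨ l ∨ j ∨ g(c, j), l ∨ c ∨ b ∨ j) ∨ c))
  Merge nested applications:  l ∨ b ∨ j ∨ g(d(c ∨ b, l ∨ c, l ∨ j ∨ b ∨ c), c ∨ (h(c, j, b) ∨ b)) ∨ h(h(j ∨ b ∨ l, d(j, c, j), c ∨ (b ∨ l) ∨ j), b ∨ c ∨ l ∨ j ∨ g(c, j), l ∨ c ∨ b ∨ j) ∨ c
  Canonicalize subterm:  g(d(c ∨ b, l ∨ c, l ∨ j ∨ b ∨ c), c ∨ (h(c, j, b) ∨ b))  →  g(d(b ∨ c, c ∨ l, b ∨ c ∨ j ∨ l), b ∨ c ∨ h(c, j, b))
  Canonicalize subterm:  h(h(j ∨ b ∨ l, d(j, c, j), c ∨ (b ∨ l) ∨ j), b ∨ c ∨ l ∨ j ∨ g(c, j), l ∨ c ∨ b ∨ j)  →  h(h(b ∨ j ∨ l, d(j, c, j), b ∨ c ∨ j ∨ l), b ∨ c ∨ g(c, j) ∨ j ∨ l, b ∨ c ∨ j ∨ l)
  Order the arguments:  b ∨ c ∨ g(d(b ∨ c, c ∨ l, b ∨ c ∨ j ∨ l), b ∨ c ∨ h(c, j, b)) ∨ h(h(b ∨ j ∨ l, d(j, c, j), b ∨ c ∨ j ∨ l), b ∨ c ∨ g(c, j) ∨ j ∨ l, b ∨ c ∨ j ∨ l) ∨ j ∨ l

Answer: no — b ∨ c ∨ g(d(c ∨ l, b ∨ c, b ∨ c ∨ j ∨ l), b ∨ c ∨ h(c, j, b)) ∨ h(h(b ∨ j ∨ l, d(j, c, j), b ∨ c ∨ j ∨ l), b ∨ c ∨ g(c, j) ∨ j ∨ l, b ∨ c ∨ j ∨ l) ∨ j ∨ l vs b ∨ c ∨ g(d(b ∨ c, c ∨ l, b ∨ c ∨ j ∨ l), b ∨ c ∨ h(c, j, b)) ∨ h(h(b ∨ j ∨ l, d(j, c, j), b ∨ c ∨ j ∨ l), b ∨ c ∨ g(c, j) ∨ j ∨ l, b ∨ c ∨ j ∨ l) ∨ j ∨ l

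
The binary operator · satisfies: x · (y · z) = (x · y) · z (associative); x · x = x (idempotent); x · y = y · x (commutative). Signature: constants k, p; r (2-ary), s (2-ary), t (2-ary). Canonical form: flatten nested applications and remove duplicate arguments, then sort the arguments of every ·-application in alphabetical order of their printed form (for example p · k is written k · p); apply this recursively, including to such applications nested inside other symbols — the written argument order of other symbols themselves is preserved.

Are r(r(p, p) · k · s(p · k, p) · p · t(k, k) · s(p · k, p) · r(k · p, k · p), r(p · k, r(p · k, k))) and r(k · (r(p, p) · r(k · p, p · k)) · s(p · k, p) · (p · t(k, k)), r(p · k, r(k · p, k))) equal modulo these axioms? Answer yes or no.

Answer: yes — both canonical forms are r(k · p · r(k · p, k · p) · r(p, p) · s(k · p, p) · t(k, k), r(k · p, r(k · p, k)))

Derivation:
Left:  r(r(p, p) · k · s(p · k, p) · p · t(k, k) · s(p · k, p) · r(k · p, k · p), r(p · k, r(p · k, k)))
  Focus inside:  r(p, p) · k · s(p · k, p) · p · t(k, k) · s(p · k, p) · r(k · p, k · p)
  Simplify inside:  s(p · k, p)  →  s(k · p, p)
  Inside:  s(p · k, p)  →  s(k · p, p)
  Idempotence:  drop duplicate s(k · p, p)
  Sort:  k · p · r(k · p, k · p) · r(p, p) · s(k · p, p) · t(k, k)
  Rebuild:  r(k · p · r(k · p, k · p) · r(p, p) · s(k · p, p) · t(k, k), r(k · p, r(k · p, k)))
Right:  r(k · (r(p, p) · r(k · p, p · k)) · s(p · k, p) · (p · t(k, k)), r(p · k, r(k · p, k)))
  Work inside:  k · (r(p, p) · r(k · p, p · k)) · s(p · k, p) · (p · t(k, k))
  Merge nested applications:  k · r(p, p) · r(k · p, p · k) · s(p · k, p) · p · t(k, k)
  Inside:  r(k · p, p · k)  →  r(k · p, k · p)
  Canonicalize subterm:  s(p · k, p)  →  s(k · p, p)
  Sort:  k · p · r(k · p, k · p) · r(p, p) · s(k · p, p) · t(k, k)
  Put back:  r(k · p · r(k · p, k · p) · r(p, p) · s(k · p, p) · t(k, k), r(k · p, r(k · p, k)))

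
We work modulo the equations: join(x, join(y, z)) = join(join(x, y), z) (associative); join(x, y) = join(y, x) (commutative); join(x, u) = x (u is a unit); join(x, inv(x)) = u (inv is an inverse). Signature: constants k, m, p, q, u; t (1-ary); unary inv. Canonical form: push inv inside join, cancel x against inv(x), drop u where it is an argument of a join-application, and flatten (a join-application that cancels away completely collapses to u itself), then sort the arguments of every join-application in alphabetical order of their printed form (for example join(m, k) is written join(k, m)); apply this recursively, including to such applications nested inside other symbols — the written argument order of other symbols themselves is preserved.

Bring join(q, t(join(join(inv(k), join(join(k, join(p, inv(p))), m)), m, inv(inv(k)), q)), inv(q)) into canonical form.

Answer: t(join(k, m, m, q))

Derivation:
Push inv inside:  distribute inv over join and collapse double inv
Inverses cancel:  q cancels
Collect terms:  t(join(k, m, m, q))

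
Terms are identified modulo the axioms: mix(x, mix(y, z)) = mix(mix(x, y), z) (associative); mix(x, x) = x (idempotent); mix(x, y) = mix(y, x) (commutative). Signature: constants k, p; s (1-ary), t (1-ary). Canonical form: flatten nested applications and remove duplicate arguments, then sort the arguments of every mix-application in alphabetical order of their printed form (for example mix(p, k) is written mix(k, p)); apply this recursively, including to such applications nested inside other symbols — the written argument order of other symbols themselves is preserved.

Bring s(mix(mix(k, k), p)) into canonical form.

Answer: s(mix(k, p))

Derivation:
Focus inside:  mix(mix(k, k), p)
Merge nested applications:  mix(k, k, p)
Idempotence:  drop duplicate k
Sort arguments:  mix(k, p)
Rebuild:  s(mix(k, p))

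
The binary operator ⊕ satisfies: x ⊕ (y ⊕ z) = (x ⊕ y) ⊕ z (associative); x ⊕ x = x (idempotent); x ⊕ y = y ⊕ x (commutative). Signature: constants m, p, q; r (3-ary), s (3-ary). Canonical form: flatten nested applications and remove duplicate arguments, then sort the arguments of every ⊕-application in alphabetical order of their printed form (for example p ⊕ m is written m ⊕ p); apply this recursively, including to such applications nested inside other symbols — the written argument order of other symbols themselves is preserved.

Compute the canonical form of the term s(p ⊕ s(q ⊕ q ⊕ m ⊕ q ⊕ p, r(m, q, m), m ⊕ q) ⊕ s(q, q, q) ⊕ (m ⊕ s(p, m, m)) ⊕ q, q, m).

Answer: s(m ⊕ p ⊕ q ⊕ s(m ⊕ p ⊕ q, r(m, q, m), m ⊕ q) ⊕ s(p, m, m) ⊕ s(q, q, q), q, m)

Derivation:
Work inside:  p ⊕ s(q ⊕ q ⊕ m ⊕ q ⊕ p, r(m, q, m), m ⊕ q) ⊕ s(q, q, q) ⊕ (m ⊕ s(p, m, m)) ⊕ q
Flatten:  p ⊕ s(q ⊕ q ⊕ m ⊕ q ⊕ p, r(m, q, m), m ⊕ q) ⊕ s(q, q, q) ⊕ m ⊕ s(p, m, m) ⊕ q
Canonicalize subterm:  s(q ⊕ q ⊕ m ⊕ q ⊕ p, r(m, q, m), m ⊕ q)  →  s(m ⊕ p ⊕ q, r(m, q, m), m ⊕ q)
Sort:  m ⊕ p ⊕ q ⊕ s(m ⊕ p ⊕ q, r(m, q, m), m ⊕ q) ⊕ s(p, m, m) ⊕ s(q, q, q)
Reassemble:  s(m ⊕ p ⊕ q ⊕ s(m ⊕ p ⊕ q, r(m, q, m), m ⊕ q) ⊕ s(p, m, m) ⊕ s(q, q, q), q, m)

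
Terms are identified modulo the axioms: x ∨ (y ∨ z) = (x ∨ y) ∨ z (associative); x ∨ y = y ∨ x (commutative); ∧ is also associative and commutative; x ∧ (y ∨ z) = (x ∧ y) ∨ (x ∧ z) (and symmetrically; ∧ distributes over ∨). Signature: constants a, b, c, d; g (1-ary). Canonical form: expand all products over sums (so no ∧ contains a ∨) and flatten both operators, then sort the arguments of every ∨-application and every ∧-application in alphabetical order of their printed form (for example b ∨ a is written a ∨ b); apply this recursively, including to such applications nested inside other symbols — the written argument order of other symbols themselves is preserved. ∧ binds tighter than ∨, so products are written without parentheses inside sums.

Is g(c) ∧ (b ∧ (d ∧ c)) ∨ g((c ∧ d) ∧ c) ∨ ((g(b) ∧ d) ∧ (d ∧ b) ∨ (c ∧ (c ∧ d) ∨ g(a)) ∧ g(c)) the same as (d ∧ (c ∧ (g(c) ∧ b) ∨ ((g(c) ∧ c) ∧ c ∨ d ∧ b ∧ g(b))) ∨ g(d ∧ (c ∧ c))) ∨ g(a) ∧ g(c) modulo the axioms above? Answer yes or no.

Answer: yes — both canonical forms are b ∧ c ∧ d ∧ g(c) ∨ b ∧ d ∧ d ∧ g(b) ∨ c ∧ c ∧ d ∧ g(c) ∨ g(a) ∧ g(c) ∨ g(c ∧ c ∧ d)

Derivation:
Left:  g(c) ∧ (b ∧ (d ∧ c)) ∨ g((c ∧ d) ∧ c) ∨ ((g(b) ∧ d) ∧ (d ∧ b) ∨ (c ∧ (c ∧ d) ∨ g(a)) ∧ g(c))
  Expand:  b ∧ c ∧ d ∧ g(c) ∨ g(c ∧ c ∧ d) ∨ b ∧ d ∧ d ∧ g(b) ∨ c ∧ c ∧ d ∧ g(c) ∨ g(a) ∧ g(c)
  Order the arguments:  b ∧ c ∧ d ∧ g(c) ∨ b ∧ d ∧ d ∧ g(b) ∨ c ∧ c ∧ d ∧ g(c) ∨ g(a) ∧ g(c) ∨ g(c ∧ c ∧ d)
Right:  (d ∧ (c ∧ (g(c) ∧ b) ∨ ((g(c) ∧ c) ∧ c ∨ d ∧ b ∧ g(b))) ∨ g(d ∧ (c ∧ c))) ∨ g(a) ∧ g(c)
  Expand:  b ∧ c ∧ d ∧ g(c) ∨ c ∧ c ∧ d ∧ g(c) ∨ b ∧ d ∧ d ∧ g(b) ∨ g(c ∧ c ∧ d) ∨ g(a) ∧ g(c)
  Sort:  b ∧ c ∧ d ∧ g(c) ∨ b ∧ d ∧ d ∧ g(b) ∨ c ∧ c ∧ d ∧ g(c) ∨ g(a) ∧ g(c) ∨ g(c ∧ c ∧ d)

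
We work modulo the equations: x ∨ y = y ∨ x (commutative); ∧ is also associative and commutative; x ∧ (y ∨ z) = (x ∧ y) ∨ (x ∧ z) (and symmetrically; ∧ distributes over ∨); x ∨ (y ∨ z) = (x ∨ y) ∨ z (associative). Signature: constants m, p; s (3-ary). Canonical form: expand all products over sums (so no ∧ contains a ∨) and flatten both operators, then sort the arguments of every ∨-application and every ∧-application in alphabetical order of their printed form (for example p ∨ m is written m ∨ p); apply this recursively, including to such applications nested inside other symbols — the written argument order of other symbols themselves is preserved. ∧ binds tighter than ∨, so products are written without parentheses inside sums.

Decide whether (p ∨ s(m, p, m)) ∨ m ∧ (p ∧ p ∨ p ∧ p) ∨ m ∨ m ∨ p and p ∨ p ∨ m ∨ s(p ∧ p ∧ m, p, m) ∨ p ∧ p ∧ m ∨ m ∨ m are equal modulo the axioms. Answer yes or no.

Answer: no — m ∨ m ∨ m ∧ p ∧ p ∨ m ∧ p ∧ p ∨ p ∨ p ∨ s(m, p, m) vs m ∨ m ∨ m ∨ m ∧ p ∧ p ∨ p ∨ p ∨ s(m ∧ p ∧ p, p, m)

Derivation:
Left:  (p ∨ s(m, p, m)) ∨ m ∧ (p ∧ p ∨ p ∧ p) ∨ m ∨ m ∨ p
  Expand:  p ∨ s(m, p, m) ∨ m ∧ p ∧ p ∨ m ∧ p ∧ p ∨ m ∨ m ∨ p
  Order the arguments:  m ∨ m ∨ m ∧ p ∧ p ∨ m ∧ p ∧ p ∨ p ∨ p ∨ s(m, p, m)
Right:  p ∨ p ∨ m ∨ s(p ∧ p ∧ m, p, m) ∨ p ∧ p ∧ m ∨ m ∨ m
  Un-nest:  p ∨ p ∨ m ∨ s(m ∧ p ∧ p, p, m) ∨ m ∧ p ∧ p ∨ m ∨ m
  Order the arguments:  m ∨ m ∨ m ∨ m ∧ p ∧ p ∨ p ∨ p ∨ s(m ∧ p ∧ p, p, m)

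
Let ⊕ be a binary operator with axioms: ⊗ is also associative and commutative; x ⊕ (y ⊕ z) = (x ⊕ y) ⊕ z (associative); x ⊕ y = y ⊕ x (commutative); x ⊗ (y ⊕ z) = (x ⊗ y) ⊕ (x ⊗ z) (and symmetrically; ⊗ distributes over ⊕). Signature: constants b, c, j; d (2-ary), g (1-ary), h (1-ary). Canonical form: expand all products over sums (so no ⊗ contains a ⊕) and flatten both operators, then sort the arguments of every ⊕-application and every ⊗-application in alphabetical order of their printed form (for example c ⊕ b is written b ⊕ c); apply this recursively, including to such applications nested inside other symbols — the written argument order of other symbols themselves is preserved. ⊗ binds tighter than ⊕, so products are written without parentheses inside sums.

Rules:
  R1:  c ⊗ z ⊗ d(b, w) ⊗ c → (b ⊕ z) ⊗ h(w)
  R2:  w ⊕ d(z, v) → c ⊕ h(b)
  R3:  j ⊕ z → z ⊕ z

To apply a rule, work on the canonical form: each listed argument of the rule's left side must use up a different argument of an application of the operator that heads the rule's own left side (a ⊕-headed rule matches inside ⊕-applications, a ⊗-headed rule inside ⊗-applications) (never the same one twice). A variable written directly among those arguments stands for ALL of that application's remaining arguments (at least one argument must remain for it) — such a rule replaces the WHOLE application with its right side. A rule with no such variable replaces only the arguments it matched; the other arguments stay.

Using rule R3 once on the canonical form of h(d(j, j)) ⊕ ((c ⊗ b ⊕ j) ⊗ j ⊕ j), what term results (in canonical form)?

Canonical form:  b ⊗ c ⊗ j ⊕ h(d(j, j)) ⊕ j ⊕ j ⊗ j
Apply R3:  consuming j;  z := b ⊗ c ⊗ j ⊕ h(d(j, j)) ⊕ j ⊗ j
The extension variable absorbs all remaining arguments, so the whole application is rewritten.
Result:  b ⊗ c ⊗ j ⊕ b ⊗ c ⊗ j ⊕ h(d(j, j)) ⊕ h(d(j, j)) ⊕ j ⊗ j ⊕ j ⊗ j

Answer: b ⊗ c ⊗ j ⊕ b ⊗ c ⊗ j ⊕ h(d(j, j)) ⊕ h(d(j, j)) ⊕ j ⊗ j ⊕ j ⊗ j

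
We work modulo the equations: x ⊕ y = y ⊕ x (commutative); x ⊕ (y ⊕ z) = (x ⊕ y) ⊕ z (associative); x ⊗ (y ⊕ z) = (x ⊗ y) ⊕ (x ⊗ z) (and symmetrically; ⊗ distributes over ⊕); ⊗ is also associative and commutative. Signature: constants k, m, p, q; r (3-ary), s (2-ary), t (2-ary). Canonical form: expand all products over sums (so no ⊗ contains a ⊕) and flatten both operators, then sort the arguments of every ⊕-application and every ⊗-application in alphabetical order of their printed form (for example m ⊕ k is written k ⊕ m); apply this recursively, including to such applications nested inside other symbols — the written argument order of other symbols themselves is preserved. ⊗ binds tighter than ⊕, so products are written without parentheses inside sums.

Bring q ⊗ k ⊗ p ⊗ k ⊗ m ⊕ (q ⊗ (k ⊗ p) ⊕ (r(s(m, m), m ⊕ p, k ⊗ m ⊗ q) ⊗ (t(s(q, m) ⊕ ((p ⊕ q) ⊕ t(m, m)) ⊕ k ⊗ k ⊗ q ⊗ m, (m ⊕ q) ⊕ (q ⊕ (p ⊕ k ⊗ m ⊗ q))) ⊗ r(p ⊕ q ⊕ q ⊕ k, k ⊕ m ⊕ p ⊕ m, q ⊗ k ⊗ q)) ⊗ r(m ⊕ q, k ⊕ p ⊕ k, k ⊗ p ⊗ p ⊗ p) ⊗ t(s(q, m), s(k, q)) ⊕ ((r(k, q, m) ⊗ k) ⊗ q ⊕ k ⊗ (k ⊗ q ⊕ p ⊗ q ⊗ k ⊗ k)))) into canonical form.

Answer: k ⊗ k ⊗ k ⊗ p ⊗ q ⊕ k ⊗ k ⊗ m ⊗ p ⊗ q ⊕ k ⊗ k ⊗ q ⊕ k ⊗ p ⊗ q ⊕ k ⊗ q ⊗ r(k, q, m) ⊕ r(k ⊕ p ⊕ q ⊕ q, k ⊕ m ⊕ m ⊕ p, k ⊗ q ⊗ q) ⊗ r(m ⊕ q, k ⊕ k ⊕ p, k ⊗ p ⊗ p ⊗ p) ⊗ r(s(m, m), m ⊕ p, k ⊗ m ⊗ q) ⊗ t(k ⊗ k ⊗ m ⊗ q ⊕ p ⊕ q ⊕ s(q, m) ⊕ t(m, m), k ⊗ m ⊗ q ⊕ m ⊕ p ⊕ q ⊕ q) ⊗ t(s(q, m), s(k, q))

Derivation:
Expand:  k ⊗ k ⊗ m ⊗ p ⊗ q ⊕ k ⊗ p ⊗ q ⊕ r(k ⊕ p ⊕ q ⊕ q, k ⊕ m ⊕ m ⊕ p, k ⊗ q ⊗ q) ⊗ r(m ⊕ q, k ⊕ k ⊕ p, k ⊗ p ⊗ p ⊗ p) ⊗ r(s(m, m), m ⊕ p, k ⊗ m ⊗ q) ⊗ t(k ⊗ k ⊗ m ⊗ q ⊕ p ⊕ q ⊕ s(q, m) ⊕ t(m, m), k ⊗ m ⊗ q ⊕ m ⊕ p ⊕ q ⊕ q) ⊗ t(s(q, m), s(k, q)) ⊕ k ⊗ q ⊗ r(k, q, m) ⊕ k ⊗ k ⊗ q ⊕ k ⊗ k ⊗ k ⊗ p ⊗ q
Sort:  k ⊗ k ⊗ k ⊗ p ⊗ q ⊕ k ⊗ k ⊗ m ⊗ p ⊗ q ⊕ k ⊗ k ⊗ q ⊕ k ⊗ p ⊗ q ⊕ k ⊗ q ⊗ r(k, q, m) ⊕ r(k ⊕ p ⊕ q ⊕ q, k ⊕ m ⊕ m ⊕ p, k ⊗ q ⊗ q) ⊗ r(m ⊕ q, k ⊕ k ⊕ p, k ⊗ p ⊗ p ⊗ p) ⊗ r(s(m, m), m ⊕ p, k ⊗ m ⊗ q) ⊗ t(k ⊗ k ⊗ m ⊗ q ⊕ p ⊕ q ⊕ s(q, m) ⊕ t(m, m), k ⊗ m ⊗ q ⊕ m ⊕ p ⊕ q ⊕ q) ⊗ t(s(q, m), s(k, q))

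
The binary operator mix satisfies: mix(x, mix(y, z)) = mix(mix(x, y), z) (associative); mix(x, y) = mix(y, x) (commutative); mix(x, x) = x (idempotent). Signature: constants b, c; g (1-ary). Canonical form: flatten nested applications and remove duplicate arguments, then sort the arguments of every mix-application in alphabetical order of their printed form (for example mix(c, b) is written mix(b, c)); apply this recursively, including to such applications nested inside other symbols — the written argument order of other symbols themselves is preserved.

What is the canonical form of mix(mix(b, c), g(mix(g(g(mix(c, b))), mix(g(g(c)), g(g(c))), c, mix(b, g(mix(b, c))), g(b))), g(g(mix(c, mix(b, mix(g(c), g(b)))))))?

Answer: mix(b, c, g(g(mix(b, c, g(b), g(c)))), g(mix(b, c, g(b), g(g(c)), g(g(mix(b, c))), g(mix(b, c)))))

Derivation:
Un-nest:  mix(b, c, g(mix(g(g(mix(c, b))), mix(g(g(c)), g(g(c))), c, mix(b, g(mix(b, c))), g(b))), g(g(mix(c, mix(b, mix(g(c), g(b)))))))
Inside:  g(mix(g(g(mix(c, b))), mix(g(g(c)), g(g(c))), c, mix(b, g(mix(b, c))), g(b)))  →  g(mix(b, c, g(b), g(g(c)), g(g(mix(b, c))), g(mix(b, c))))
Canonicalize subterm:  g(g(mix(c, mix(b, mix(g(c), g(b))))))  →  g(g(mix(b, c, g(b), g(c))))
Sort:  mix(b, c, g(g(mix(b, c, g(b), g(c)))), g(mix(b, c, g(b), g(g(c)), g(g(mix(b, c))), g(mix(b, c)))))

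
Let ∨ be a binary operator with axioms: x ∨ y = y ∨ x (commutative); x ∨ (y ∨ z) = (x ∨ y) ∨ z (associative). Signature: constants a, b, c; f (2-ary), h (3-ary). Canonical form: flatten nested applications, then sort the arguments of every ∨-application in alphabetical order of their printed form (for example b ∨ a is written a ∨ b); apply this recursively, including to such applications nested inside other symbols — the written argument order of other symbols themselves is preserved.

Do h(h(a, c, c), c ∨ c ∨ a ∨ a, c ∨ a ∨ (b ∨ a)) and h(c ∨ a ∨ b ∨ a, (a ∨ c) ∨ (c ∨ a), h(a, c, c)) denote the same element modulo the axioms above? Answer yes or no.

Left:  h(h(a, c, c), c ∨ c ∨ a ∨ a, c ∨ a ∨ (b ∨ a))
  Descend into:  c ∨ a ∨ (b ∨ a)
  Flatten:  c ∨ a ∨ b ∨ a
  Sort:  a ∨ a ∨ b ∨ c
  Rebuild:  h(h(a, c, c), a ∨ a ∨ c ∨ c, a ∨ a ∨ b ∨ c)
Right:  h(c ∨ a ∨ b ∨ a, (a ∨ c) ∨ (c ∨ a), h(a, c, c))
  Work inside:  (a ∨ c) ∨ (c ∨ a)
  Flatten:  a ∨ c ∨ c ∨ a
  Sort arguments:  a ∨ a ∨ c ∨ c
  Put back:  h(a ∨ a ∨ b ∨ c, a ∨ a ∨ c ∨ c, h(a, c, c))

Answer: no — h(h(a, c, c), a ∨ a ∨ c ∨ c, a ∨ a ∨ b ∨ c) vs h(a ∨ a ∨ b ∨ c, a ∨ a ∨ c ∨ c, h(a, c, c))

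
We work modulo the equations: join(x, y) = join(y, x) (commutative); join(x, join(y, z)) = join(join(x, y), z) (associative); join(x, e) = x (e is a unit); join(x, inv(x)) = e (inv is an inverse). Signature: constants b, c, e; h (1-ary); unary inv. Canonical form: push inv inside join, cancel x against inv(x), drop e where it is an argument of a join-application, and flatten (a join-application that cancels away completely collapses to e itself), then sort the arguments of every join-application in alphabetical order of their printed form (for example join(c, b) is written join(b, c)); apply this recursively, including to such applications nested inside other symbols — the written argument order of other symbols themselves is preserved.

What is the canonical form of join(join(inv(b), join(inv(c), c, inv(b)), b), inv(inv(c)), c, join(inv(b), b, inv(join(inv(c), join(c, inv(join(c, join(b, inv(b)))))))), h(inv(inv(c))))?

Answer: join(c, c, c, h(c), inv(b))

Derivation:
Push inv inside:  distribute inv over join and collapse double inv
Collect:  join(inv(b), c, c, c, h(c))
Sort arguments:  join(c, c, c, h(c), inv(b))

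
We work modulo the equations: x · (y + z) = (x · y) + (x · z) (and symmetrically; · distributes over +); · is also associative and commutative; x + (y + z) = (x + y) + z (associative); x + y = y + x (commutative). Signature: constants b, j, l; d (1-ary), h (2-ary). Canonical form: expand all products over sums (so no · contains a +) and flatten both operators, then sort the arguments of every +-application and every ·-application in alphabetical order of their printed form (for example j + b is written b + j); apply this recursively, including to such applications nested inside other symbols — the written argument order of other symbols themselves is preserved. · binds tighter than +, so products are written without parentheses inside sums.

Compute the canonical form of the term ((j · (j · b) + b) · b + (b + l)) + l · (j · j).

Answer: b + b · b + b · b · j · j + j · j · l + l

Derivation:
Distribute:  b · b · j · j + b · b + b + l + j · j · l
Sort:  b + b · b + b · b · j · j + j · j · l + l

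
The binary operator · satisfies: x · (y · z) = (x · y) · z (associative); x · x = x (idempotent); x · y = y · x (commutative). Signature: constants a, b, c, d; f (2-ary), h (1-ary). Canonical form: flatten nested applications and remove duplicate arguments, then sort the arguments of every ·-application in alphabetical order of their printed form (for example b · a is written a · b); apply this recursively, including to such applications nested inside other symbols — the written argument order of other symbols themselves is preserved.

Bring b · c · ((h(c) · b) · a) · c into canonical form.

Answer: a · b · c · h(c)

Derivation:
Flatten:  b · c · h(c) · b · a · c
Deduplicate:  drop duplicate b, c
Sort:  a · b · c · h(c)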